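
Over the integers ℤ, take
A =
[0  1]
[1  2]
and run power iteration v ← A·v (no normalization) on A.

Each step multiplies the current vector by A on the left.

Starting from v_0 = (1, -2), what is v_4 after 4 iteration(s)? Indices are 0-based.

v_0 = (1, -2).
v_1 = A·v_0 = (-2, -3).
v_2 = A·v_1 = (-3, -8).
v_3 = A·v_2 = (-8, -19).
v_4 = A·v_3 = (-19, -46).

v_4 = (-19, -46)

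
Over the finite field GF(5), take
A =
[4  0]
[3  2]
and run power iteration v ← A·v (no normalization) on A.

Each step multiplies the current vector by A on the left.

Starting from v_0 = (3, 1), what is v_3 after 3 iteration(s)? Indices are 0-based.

v_0 = (3, 1).
v_1 = A·v_0 = (2, 1).
v_2 = A·v_1 = (3, 3).
v_3 = A·v_2 = (2, 0).

v_3 = (2, 0)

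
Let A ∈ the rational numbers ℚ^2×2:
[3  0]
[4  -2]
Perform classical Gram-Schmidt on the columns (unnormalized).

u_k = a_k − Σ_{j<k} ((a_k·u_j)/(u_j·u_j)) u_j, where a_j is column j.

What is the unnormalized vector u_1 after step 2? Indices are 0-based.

u_1 = (24/25, -18/25)

Step 1: u_0 = a_0 = (3, 4).
Step 2: u_1 = a_1 − (-8/25)·u_0 = (24/25, -18/25).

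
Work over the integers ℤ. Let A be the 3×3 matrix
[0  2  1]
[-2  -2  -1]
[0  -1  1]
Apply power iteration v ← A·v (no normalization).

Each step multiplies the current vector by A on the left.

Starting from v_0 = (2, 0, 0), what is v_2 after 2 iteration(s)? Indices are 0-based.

v_2 = (-8, 8, 4)

v_0 = (2, 0, 0).
v_1 = A·v_0 = (0, -4, 0).
v_2 = A·v_1 = (-8, 8, 4).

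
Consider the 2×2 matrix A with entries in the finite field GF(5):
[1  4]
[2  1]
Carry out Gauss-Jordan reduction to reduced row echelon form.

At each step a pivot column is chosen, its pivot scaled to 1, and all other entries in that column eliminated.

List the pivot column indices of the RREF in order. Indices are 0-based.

pivot columns: 0, 1

step 1: normalize row 0 (÷1) = (1, 4)
  row 1: subtract 2×row0 = (0, 3)
step 2: normalize row 1 (÷3) = (0, 1)
  row 0: subtract 4×row1 = (1, 0)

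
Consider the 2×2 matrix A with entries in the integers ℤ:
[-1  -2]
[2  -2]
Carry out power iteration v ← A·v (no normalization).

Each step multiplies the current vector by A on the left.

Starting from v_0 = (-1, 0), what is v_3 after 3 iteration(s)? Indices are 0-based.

v_0 = (-1, 0).
v_1 = A·v_0 = (1, -2).
v_2 = A·v_1 = (3, 6).
v_3 = A·v_2 = (-15, -6).

v_3 = (-15, -6)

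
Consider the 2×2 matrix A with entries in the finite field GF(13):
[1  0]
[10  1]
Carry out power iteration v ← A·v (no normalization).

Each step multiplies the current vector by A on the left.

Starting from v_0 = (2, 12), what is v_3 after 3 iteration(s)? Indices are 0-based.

v_0 = (2, 12).
v_1 = A·v_0 = (2, 6).
v_2 = A·v_1 = (2, 0).
v_3 = A·v_2 = (2, 7).

v_3 = (2, 7)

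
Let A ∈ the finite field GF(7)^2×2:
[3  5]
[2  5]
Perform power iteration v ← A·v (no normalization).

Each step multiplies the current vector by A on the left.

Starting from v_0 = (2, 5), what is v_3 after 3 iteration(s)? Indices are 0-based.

v_0 = (2, 5).
v_1 = A·v_0 = (3, 1).
v_2 = A·v_1 = (0, 4).
v_3 = A·v_2 = (6, 6).

v_3 = (6, 6)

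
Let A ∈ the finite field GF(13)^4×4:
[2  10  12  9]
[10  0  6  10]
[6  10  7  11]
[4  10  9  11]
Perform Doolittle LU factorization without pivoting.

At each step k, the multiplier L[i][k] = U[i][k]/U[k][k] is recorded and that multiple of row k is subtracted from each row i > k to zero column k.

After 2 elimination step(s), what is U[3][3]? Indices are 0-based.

[col 0] pivot 2
  R1 -= 5*R0 → (0, 2, 11, 4)  (L[1][0] := 5)
  R2 -= 3*R0 → (0, 6, 10, 10)  (L[2][0] := 3)
  R3 -= 2*R0 → (0, 3, 11, 6)  (L[3][0] := 2)
[col 1] pivot 2
  R2 -= 3*R1 → (0, 0, 3, 11)  (L[2][1] := 3)
  R3 -= 8*R1 → (0, 0, 1, 0)  (L[3][1] := 8)

U[3][3] = 0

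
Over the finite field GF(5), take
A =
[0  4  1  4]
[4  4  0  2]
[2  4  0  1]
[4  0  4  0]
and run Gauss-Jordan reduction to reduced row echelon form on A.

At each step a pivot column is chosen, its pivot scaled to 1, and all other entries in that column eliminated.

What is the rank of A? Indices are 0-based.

rank = 4

pivot(0,0): swap R0↔R1
pivot(0,0)=4: scale R0 → (1, 1, 0, 3)
  clear (2,0): R2 −= (2)R0 → (0, 2, 0, 0)
  clear (3,0): R3 −= (4)R0 → (0, 1, 4, 3)
pivot(1,1)=4: scale R1 → (0, 1, 4, 1)
  clear (0,1): R0 −= (1)R1 → (1, 0, 1, 2)
  clear (2,1): R2 −= (2)R1 → (0, 0, 2, 3)
  clear (3,1): R3 −= (1)R1 → (0, 0, 0, 2)
pivot(2,2)=2: scale R2 → (0, 0, 1, 4)
  clear (0,2): R0 −= (1)R2 → (1, 0, 0, 3)
  clear (1,2): R1 −= (4)R2 → (0, 1, 0, 0)
pivot(3,3)=2: scale R3 → (0, 0, 0, 1)
  clear (0,3): R0 −= (3)R3 → (1, 0, 0, 0)
  clear (2,3): R2 −= (4)R3 → (0, 0, 1, 0)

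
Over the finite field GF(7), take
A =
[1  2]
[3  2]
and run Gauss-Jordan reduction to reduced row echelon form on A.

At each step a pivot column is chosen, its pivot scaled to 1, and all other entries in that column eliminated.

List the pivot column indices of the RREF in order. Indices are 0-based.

step 1: normalize row 0 (÷1) = (1, 2)
  row 1: subtract 3×row0 = (0, 3)
step 2: normalize row 1 (÷3) = (0, 1)
  row 0: subtract 2×row1 = (1, 0)

pivot columns: 0, 1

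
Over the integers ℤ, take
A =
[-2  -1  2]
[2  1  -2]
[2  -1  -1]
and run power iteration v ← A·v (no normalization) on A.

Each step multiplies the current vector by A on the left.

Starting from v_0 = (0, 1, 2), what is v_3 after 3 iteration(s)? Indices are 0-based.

v_3 = (33, -33, -39)

v_0 = (0, 1, 2).
v_1 = A·v_0 = (3, -3, -3).
v_2 = A·v_1 = (-9, 9, 12).
v_3 = A·v_2 = (33, -33, -39).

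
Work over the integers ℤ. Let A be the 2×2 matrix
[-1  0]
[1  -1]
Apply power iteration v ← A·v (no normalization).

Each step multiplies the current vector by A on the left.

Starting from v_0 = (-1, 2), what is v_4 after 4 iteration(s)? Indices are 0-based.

v_0 = (-1, 2).
v_1 = A·v_0 = (1, -3).
v_2 = A·v_1 = (-1, 4).
v_3 = A·v_2 = (1, -5).
v_4 = A·v_3 = (-1, 6).

v_4 = (-1, 6)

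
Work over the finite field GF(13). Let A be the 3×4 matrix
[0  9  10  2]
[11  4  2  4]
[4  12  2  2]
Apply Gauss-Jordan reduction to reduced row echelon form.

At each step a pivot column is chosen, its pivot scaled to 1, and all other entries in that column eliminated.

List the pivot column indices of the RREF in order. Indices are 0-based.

pivot columns: 0, 1, 2

pivot(0,0): swap R0↔R1
pivot(0,0)=11: scale R0 → (1, 11, 12, 11)
  clear (2,0): R2 −= (4)R0 → (0, 7, 6, 10)
pivot(1,1)=9: scale R1 → (0, 1, 4, 6)
  clear (0,1): R0 −= (11)R1 → (1, 0, 7, 10)
  clear (2,1): R2 −= (7)R1 → (0, 0, 4, 7)
pivot(2,2)=4: scale R2 → (0, 0, 1, 5)
  clear (0,2): R0 −= (7)R2 → (1, 0, 0, 1)
  clear (1,2): R1 −= (4)R2 → (0, 1, 0, 12)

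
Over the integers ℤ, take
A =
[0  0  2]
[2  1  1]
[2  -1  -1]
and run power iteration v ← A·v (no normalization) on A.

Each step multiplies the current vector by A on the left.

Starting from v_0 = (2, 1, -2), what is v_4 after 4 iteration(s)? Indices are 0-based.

v_0 = (2, 1, -2).
v_1 = A·v_0 = (-4, 3, 5).
v_2 = A·v_1 = (10, 0, -16).
v_3 = A·v_2 = (-32, 4, 36).
v_4 = A·v_3 = (72, -24, -104).

v_4 = (72, -24, -104)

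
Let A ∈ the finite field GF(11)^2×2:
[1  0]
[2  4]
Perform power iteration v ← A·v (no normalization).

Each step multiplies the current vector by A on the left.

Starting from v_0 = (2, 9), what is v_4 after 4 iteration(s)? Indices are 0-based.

v_4 = (2, 4)

v_0 = (2, 9).
v_1 = A·v_0 = (2, 7).
v_2 = A·v_1 = (2, 10).
v_3 = A·v_2 = (2, 0).
v_4 = A·v_3 = (2, 4).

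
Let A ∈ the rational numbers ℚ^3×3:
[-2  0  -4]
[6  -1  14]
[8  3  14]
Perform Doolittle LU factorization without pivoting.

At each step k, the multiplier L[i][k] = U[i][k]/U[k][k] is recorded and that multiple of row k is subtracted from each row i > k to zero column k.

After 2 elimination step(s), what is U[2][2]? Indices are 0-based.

U[2][2] = 4

k=0: U[0][0]=-2
  eliminate (1,0): mult=-3, new row 1: (0, -1, 2); set L[1][0]=-3
  eliminate (2,0): mult=-4, new row 2: (0, 3, -2); set L[2][0]=-4
k=1: U[1][1]=-1
  eliminate (2,1): mult=-3, new row 2: (0, 0, 4); set L[2][1]=-3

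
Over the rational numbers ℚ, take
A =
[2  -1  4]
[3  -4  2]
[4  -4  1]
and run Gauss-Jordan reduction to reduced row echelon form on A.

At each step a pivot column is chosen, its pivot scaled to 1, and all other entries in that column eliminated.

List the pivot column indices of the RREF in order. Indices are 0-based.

[1] R0 /= 2  ⇒  (1, -1/2, 2)
     R1 -= 3·R0  ⇒  (0, -5/2, -4)
     R2 -= 4·R0  ⇒  (0, -2, -7)
[2] R1 /= -5/2  ⇒  (0, 1, 8/5)
     R0 -= -1/2·R1  ⇒  (1, 0, 14/5)
     R2 -= -2·R1  ⇒  (0, 0, -19/5)
[3] R2 /= -19/5  ⇒  (0, 0, 1)
     R0 -= 14/5·R2  ⇒  (1, 0, 0)
     R1 -= 8/5·R2  ⇒  (0, 1, 0)

pivot columns: 0, 1, 2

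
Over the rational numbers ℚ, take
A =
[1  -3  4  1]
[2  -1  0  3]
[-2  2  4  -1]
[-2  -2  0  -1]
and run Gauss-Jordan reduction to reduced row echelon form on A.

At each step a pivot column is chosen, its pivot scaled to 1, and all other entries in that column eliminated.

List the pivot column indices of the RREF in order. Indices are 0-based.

[1] R0 /= 1  ⇒  (1, -3, 4, 1)
     R1 -= 2·R0  ⇒  (0, 5, -8, 1)
     R2 -= -2·R0  ⇒  (0, -4, 12, 1)
     R3 -= -2·R0  ⇒  (0, -8, 8, 1)
[2] R1 /= 5  ⇒  (0, 1, -8/5, 1/5)
     R0 -= -3·R1  ⇒  (1, 0, -4/5, 8/5)
     R2 -= -4·R1  ⇒  (0, 0, 28/5, 9/5)
     R3 -= -8·R1  ⇒  (0, 0, -24/5, 13/5)
[3] R2 /= 28/5  ⇒  (0, 0, 1, 9/28)
     R0 -= -4/5·R2  ⇒  (1, 0, 0, 13/7)
     R1 -= -8/5·R2  ⇒  (0, 1, 0, 5/7)
     R3 -= -24/5·R2  ⇒  (0, 0, 0, 29/7)
[4] R3 /= 29/7  ⇒  (0, 0, 0, 1)
     R0 -= 13/7·R3  ⇒  (1, 0, 0, 0)
     R1 -= 5/7·R3  ⇒  (0, 1, 0, 0)
     R2 -= 9/28·R3  ⇒  (0, 0, 1, 0)

pivot columns: 0, 1, 2, 3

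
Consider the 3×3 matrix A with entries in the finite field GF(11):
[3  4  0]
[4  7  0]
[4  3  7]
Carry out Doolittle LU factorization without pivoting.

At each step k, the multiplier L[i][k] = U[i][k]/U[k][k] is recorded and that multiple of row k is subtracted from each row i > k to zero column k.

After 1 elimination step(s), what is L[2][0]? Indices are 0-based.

k=0: U[0][0]=3
  eliminate (1,0): mult=5, new row 1: (0, 9, 0); set L[1][0]=5
  eliminate (2,0): mult=5, new row 2: (0, 5, 7); set L[2][0]=5

L[2][0] = 5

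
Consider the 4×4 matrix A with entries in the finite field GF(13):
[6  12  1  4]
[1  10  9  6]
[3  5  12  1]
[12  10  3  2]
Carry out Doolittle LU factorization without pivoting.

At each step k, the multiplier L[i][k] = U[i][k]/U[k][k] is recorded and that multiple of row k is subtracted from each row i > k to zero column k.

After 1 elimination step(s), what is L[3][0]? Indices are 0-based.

L[3][0] = 2

k=0: U[0][0]=6
  eliminate (1,0): mult=11, new row 1: (0, 8, 11, 1); set L[1][0]=11
  eliminate (2,0): mult=7, new row 2: (0, 12, 5, 12); set L[2][0]=7
  eliminate (3,0): mult=2, new row 3: (0, 12, 1, 7); set L[3][0]=2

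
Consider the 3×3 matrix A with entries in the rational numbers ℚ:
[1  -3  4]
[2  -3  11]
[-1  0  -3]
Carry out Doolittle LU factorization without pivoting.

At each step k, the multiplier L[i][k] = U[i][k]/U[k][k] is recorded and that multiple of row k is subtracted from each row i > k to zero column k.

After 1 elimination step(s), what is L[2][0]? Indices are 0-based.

L[2][0] = -1

Step 1: pivot at (0,0) is 1.
  row1 ← row1 − (2)·row0  ⇒  L[1][0]=2, U row1=(0, 3, 3)
  row2 ← row2 − (-1)·row0  ⇒  L[2][0]=-1, U row2=(0, -3, 1)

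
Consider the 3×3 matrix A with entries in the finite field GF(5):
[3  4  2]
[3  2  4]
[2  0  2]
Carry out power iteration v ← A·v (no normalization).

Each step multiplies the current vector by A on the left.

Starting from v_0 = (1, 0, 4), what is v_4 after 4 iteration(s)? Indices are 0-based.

v_0 = (1, 0, 4).
v_1 = A·v_0 = (1, 4, 0).
v_2 = A·v_1 = (4, 1, 2).
v_3 = A·v_2 = (0, 2, 2).
v_4 = A·v_3 = (2, 2, 4).

v_4 = (2, 2, 4)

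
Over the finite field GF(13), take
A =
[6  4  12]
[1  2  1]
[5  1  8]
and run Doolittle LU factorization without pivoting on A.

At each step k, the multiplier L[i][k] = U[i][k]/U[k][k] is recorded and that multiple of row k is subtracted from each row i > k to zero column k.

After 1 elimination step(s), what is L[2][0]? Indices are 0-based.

k=0: U[0][0]=6
  eliminate (1,0): mult=11, new row 1: (0, 10, 12); set L[1][0]=11
  eliminate (2,0): mult=3, new row 2: (0, 2, 11); set L[2][0]=3

L[2][0] = 3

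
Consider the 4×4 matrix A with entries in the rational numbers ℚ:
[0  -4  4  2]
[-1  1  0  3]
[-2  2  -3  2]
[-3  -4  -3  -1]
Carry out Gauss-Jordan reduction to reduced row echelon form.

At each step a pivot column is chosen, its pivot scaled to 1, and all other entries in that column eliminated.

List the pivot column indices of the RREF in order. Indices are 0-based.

step 1: exchange rows 0,1
step 1: normalize row 0 (÷-1) = (1, -1, 0, -3)
  row 2: subtract -2×row0 = (0, 0, -3, -4)
  row 3: subtract -3×row0 = (0, -7, -3, -10)
step 2: normalize row 1 (÷-4) = (0, 1, -1, -1/2)
  row 0: subtract -1×row1 = (1, 0, -1, -7/2)
  row 3: subtract -7×row1 = (0, 0, -10, -27/2)
step 3: normalize row 2 (÷-3) = (0, 0, 1, 4/3)
  row 0: subtract -1×row2 = (1, 0, 0, -13/6)
  row 1: subtract -1×row2 = (0, 1, 0, 5/6)
  row 3: subtract -10×row2 = (0, 0, 0, -1/6)
step 4: normalize row 3 (÷-1/6) = (0, 0, 0, 1)
  row 0: subtract -13/6×row3 = (1, 0, 0, 0)
  row 1: subtract 5/6×row3 = (0, 1, 0, 0)
  row 2: subtract 4/3×row3 = (0, 0, 1, 0)

pivot columns: 0, 1, 2, 3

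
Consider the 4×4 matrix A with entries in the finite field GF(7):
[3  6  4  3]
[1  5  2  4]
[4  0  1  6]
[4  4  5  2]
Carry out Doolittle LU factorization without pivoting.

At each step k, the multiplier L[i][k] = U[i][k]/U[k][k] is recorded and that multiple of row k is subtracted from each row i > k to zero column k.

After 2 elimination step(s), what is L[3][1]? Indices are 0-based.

[col 0] pivot 3
  R1 -= 5*R0 → (0, 3, 3, 3)  (L[1][0] := 5)
  R2 -= 6*R0 → (0, 6, 5, 2)  (L[2][0] := 6)
  R3 -= 6*R0 → (0, 3, 2, 5)  (L[3][0] := 6)
[col 1] pivot 3
  R2 -= 2*R1 → (0, 0, 6, 3)  (L[2][1] := 2)
  R3 -= 1*R1 → (0, 0, 6, 2)  (L[3][1] := 1)

L[3][1] = 1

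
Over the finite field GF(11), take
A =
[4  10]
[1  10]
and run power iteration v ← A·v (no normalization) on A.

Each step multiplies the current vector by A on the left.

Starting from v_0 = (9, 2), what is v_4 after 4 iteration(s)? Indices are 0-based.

v_4 = (6, 2)

v_0 = (9, 2).
v_1 = A·v_0 = (1, 7).
v_2 = A·v_1 = (8, 5).
v_3 = A·v_2 = (5, 3).
v_4 = A·v_3 = (6, 2).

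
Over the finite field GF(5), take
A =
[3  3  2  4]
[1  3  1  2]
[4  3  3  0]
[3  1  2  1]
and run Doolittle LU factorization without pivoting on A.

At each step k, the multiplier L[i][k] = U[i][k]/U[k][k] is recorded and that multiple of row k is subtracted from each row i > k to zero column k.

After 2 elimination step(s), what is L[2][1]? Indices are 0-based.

Step 1: pivot at (0,0) is 3.
  row1 ← row1 − (2)·row0  ⇒  L[1][0]=2, U row1=(0, 2, 2, 4)
  row2 ← row2 − (3)·row0  ⇒  L[2][0]=3, U row2=(0, 4, 2, 3)
  row3 ← row3 − (1)·row0  ⇒  L[3][0]=1, U row3=(0, 3, 0, 2)
Step 2: pivot at (1,1) is 2.
  row2 ← row2 − (2)·row1  ⇒  L[2][1]=2, U row2=(0, 0, 3, 0)
  row3 ← row3 − (4)·row1  ⇒  L[3][1]=4, U row3=(0, 0, 2, 1)

L[2][1] = 2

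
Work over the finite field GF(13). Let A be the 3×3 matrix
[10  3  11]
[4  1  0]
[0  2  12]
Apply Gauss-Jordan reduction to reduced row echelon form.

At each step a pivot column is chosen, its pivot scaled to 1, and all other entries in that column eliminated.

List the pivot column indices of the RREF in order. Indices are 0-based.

pivot columns: 0, 1, 2

[1] R0 /= 10  ⇒  (1, 12, 5)
     R1 -= 4·R0  ⇒  (0, 5, 6)
[2] R1 /= 5  ⇒  (0, 1, 9)
     R0 -= 12·R1  ⇒  (1, 0, 1)
     R2 -= 2·R1  ⇒  (0, 0, 7)
[3] R2 /= 7  ⇒  (0, 0, 1)
     R0 -= 1·R2  ⇒  (1, 0, 0)
     R1 -= 9·R2  ⇒  (0, 1, 0)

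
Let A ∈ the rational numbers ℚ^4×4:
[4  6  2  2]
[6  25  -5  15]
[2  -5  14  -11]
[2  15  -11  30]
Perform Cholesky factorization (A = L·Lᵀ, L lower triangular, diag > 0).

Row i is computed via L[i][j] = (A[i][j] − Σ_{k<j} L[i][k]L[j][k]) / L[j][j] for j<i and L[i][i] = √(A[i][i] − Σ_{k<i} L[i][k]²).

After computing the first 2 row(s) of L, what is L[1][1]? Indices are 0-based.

Step 1: L[0][0] = √(4) = 2.
  L[1][0] = (6) / L[0][0] = 3.
Step 2: L[1][1] = √(16) = 4.

L[1][1] = 4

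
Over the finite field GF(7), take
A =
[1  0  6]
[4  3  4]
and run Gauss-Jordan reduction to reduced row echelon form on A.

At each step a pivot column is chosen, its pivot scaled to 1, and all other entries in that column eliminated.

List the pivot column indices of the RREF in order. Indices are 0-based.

pivot(0,0)=1: scale R0 → (1, 0, 6)
  clear (1,0): R1 −= (4)R0 → (0, 3, 1)
pivot(1,1)=3: scale R1 → (0, 1, 5)

pivot columns: 0, 1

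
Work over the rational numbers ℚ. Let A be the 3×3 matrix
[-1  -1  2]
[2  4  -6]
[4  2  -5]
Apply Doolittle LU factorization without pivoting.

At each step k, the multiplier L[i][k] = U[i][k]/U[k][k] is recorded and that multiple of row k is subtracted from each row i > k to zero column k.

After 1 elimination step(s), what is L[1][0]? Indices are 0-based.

Step 1: pivot at (0,0) is -1.
  row1 ← row1 − (-2)·row0  ⇒  L[1][0]=-2, U row1=(0, 2, -2)
  row2 ← row2 − (-4)·row0  ⇒  L[2][0]=-4, U row2=(0, -2, 3)

L[1][0] = -2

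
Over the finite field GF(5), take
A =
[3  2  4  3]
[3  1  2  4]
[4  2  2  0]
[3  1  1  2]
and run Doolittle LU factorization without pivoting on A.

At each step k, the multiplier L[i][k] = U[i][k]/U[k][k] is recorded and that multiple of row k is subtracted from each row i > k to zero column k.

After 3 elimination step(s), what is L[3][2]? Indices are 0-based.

L[3][2] = 3

k=0: U[0][0]=3
  eliminate (1,0): mult=1, new row 1: (0, 4, 3, 1); set L[1][0]=1
  eliminate (2,0): mult=3, new row 2: (0, 1, 0, 1); set L[2][0]=3
  eliminate (3,0): mult=1, new row 3: (0, 4, 2, 4); set L[3][0]=1
k=1: U[1][1]=4
  eliminate (2,1): mult=4, new row 2: (0, 0, 3, 2); set L[2][1]=4
  eliminate (3,1): mult=1, new row 3: (0, 0, 4, 3); set L[3][1]=1
k=2: U[2][2]=3
  eliminate (3,2): mult=3, new row 3: (0, 0, 0, 2); set L[3][2]=3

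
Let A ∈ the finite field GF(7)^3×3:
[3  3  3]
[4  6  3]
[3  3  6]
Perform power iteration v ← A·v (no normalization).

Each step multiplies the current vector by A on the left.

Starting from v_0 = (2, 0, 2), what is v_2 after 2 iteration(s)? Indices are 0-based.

v_2 = (6, 4, 4)

v_0 = (2, 0, 2).
v_1 = A·v_0 = (5, 0, 4).
v_2 = A·v_1 = (6, 4, 4).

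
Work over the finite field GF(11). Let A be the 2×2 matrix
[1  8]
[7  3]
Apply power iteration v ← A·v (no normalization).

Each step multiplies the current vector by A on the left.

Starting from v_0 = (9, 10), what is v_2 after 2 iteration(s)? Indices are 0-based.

v_2 = (8, 0)

v_0 = (9, 10).
v_1 = A·v_0 = (1, 5).
v_2 = A·v_1 = (8, 0).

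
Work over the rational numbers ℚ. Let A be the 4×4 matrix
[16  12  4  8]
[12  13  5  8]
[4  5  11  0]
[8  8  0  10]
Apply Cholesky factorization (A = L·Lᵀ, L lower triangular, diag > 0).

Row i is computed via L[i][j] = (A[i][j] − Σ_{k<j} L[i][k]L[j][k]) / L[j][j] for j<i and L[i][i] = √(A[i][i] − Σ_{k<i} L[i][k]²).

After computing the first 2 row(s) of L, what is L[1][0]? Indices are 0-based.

Step 1: L[0][0] = √(16) = 4.
  L[1][0] = (12) / L[0][0] = 3.
Step 2: L[1][1] = √(4) = 2.

L[1][0] = 3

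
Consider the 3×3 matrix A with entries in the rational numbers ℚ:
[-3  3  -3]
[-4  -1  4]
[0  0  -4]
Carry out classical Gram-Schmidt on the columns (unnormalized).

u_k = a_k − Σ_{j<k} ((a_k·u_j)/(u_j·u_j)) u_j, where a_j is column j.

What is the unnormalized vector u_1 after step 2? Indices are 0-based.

Step 1: u_0 = a_0 = (-3, -4, 0).
Step 2: u_1 = a_1 − (-1/5)·u_0 = (12/5, -9/5, 0).

u_1 = (12/5, -9/5, 0)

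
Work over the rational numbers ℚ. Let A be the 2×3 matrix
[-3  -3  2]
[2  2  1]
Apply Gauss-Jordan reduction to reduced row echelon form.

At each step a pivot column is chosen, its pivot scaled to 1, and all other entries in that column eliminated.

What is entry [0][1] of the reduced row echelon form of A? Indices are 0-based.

M[0][1] = 1

pivot(0,0)=-3: scale R0 → (1, 1, -2/3)
  clear (1,0): R1 −= (2)R0 → (0, 0, 7/3)
col 1: no nonzero at/below row 1; advance.
pivot(1,2)=7/3: scale R1 → (0, 0, 1)
  clear (0,2): R0 −= (-2/3)R1 → (1, 1, 0)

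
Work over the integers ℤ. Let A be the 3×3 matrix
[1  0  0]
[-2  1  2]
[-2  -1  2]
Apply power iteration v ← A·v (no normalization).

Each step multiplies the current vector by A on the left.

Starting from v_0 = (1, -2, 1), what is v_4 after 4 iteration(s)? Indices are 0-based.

v_4 = (1, 16, 4)

v_0 = (1, -2, 1).
v_1 = A·v_0 = (1, -2, 2).
v_2 = A·v_1 = (1, 0, 4).
v_3 = A·v_2 = (1, 6, 6).
v_4 = A·v_3 = (1, 16, 4).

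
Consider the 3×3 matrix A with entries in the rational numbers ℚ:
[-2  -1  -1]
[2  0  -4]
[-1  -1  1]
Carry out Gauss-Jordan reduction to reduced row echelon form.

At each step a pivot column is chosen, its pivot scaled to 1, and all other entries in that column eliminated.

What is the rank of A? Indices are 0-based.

[1] R0 /= -2  ⇒  (1, 1/2, 1/2)
     R1 -= 2·R0  ⇒  (0, -1, -5)
     R2 -= -1·R0  ⇒  (0, -1/2, 3/2)
[2] R1 /= -1  ⇒  (0, 1, 5)
     R0 -= 1/2·R1  ⇒  (1, 0, -2)
     R2 -= -1/2·R1  ⇒  (0, 0, 4)
[3] R2 /= 4  ⇒  (0, 0, 1)
     R0 -= -2·R2  ⇒  (1, 0, 0)
     R1 -= 5·R2  ⇒  (0, 1, 0)

rank = 3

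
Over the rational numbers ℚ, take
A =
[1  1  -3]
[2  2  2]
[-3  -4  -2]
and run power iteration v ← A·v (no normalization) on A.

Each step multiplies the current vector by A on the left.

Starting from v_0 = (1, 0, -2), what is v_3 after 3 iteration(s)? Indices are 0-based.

v_3 = (59, -2, -24)

v_0 = (1, 0, -2).
v_1 = A·v_0 = (7, -2, 1).
v_2 = A·v_1 = (2, 12, -15).
v_3 = A·v_2 = (59, -2, -24).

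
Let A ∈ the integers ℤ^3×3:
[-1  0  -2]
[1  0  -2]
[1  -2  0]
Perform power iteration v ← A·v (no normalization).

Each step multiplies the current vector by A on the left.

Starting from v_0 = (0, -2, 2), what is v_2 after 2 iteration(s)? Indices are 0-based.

v_0 = (0, -2, 2).
v_1 = A·v_0 = (-4, -4, 4).
v_2 = A·v_1 = (-4, -12, 4).

v_2 = (-4, -12, 4)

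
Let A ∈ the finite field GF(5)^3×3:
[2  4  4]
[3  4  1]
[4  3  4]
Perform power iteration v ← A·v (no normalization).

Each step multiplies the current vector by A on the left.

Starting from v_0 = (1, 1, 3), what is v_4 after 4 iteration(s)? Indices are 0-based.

v_0 = (1, 1, 3).
v_1 = A·v_0 = (3, 0, 4).
v_2 = A·v_1 = (2, 3, 3).
v_3 = A·v_2 = (3, 1, 4).
v_4 = A·v_3 = (1, 2, 1).

v_4 = (1, 2, 1)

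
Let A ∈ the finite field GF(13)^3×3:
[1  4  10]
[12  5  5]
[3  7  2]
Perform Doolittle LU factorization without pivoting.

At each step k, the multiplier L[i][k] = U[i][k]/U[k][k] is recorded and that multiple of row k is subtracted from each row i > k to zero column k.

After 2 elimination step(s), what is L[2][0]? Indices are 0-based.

Step 1: pivot at (0,0) is 1.
  row1 ← row1 − (12)·row0  ⇒  L[1][0]=12, U row1=(0, 9, 2)
  row2 ← row2 − (3)·row0  ⇒  L[2][0]=3, U row2=(0, 8, 11)
Step 2: pivot at (1,1) is 9.
  row2 ← row2 − (11)·row1  ⇒  L[2][1]=11, U row2=(0, 0, 2)

L[2][0] = 3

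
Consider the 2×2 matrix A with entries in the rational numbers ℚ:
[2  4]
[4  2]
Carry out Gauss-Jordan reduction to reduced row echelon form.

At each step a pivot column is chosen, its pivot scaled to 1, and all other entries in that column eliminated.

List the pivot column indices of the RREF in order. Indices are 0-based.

pivot columns: 0, 1

[1] R0 /= 2  ⇒  (1, 2)
     R1 -= 4·R0  ⇒  (0, -6)
[2] R1 /= -6  ⇒  (0, 1)
     R0 -= 2·R1  ⇒  (1, 0)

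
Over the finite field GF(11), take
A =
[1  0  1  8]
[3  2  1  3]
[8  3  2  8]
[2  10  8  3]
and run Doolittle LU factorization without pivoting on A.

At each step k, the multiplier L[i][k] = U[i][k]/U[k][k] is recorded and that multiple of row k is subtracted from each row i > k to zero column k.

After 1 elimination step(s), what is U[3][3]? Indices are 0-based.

[col 0] pivot 1
  R1 -= 3*R0 → (0, 2, 9, 1)  (L[1][0] := 3)
  R2 -= 8*R0 → (0, 3, 5, 10)  (L[2][0] := 8)
  R3 -= 2*R0 → (0, 10, 6, 9)  (L[3][0] := 2)

U[3][3] = 9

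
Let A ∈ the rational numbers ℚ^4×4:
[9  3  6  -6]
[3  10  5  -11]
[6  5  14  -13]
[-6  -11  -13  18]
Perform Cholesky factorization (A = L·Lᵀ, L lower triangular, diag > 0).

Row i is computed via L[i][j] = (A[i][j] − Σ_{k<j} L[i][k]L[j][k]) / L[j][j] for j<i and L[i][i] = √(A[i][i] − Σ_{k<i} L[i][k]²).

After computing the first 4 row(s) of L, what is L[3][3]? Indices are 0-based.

Step 1: L[0][0] = √(9) = 3.
  L[1][0] = (3) / L[0][0] = 1.
Step 2: L[1][1] = √(9) = 3.
  L[2][0] = (6) / L[0][0] = 2.
  L[2][1] = (3) / L[1][1] = 1.
Step 3: L[2][2] = √(9) = 3.
  L[3][0] = (-6) / L[0][0] = -2.
  L[3][1] = (-9) / L[1][1] = -3.
  L[3][2] = (-6) / L[2][2] = -2.
Step 4: L[3][3] = √(1) = 1.

L[3][3] = 1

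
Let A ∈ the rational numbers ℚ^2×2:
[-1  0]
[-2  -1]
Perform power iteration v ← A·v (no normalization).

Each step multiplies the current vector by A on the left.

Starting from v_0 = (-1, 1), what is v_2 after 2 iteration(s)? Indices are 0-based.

v_0 = (-1, 1).
v_1 = A·v_0 = (1, 1).
v_2 = A·v_1 = (-1, -3).

v_2 = (-1, -3)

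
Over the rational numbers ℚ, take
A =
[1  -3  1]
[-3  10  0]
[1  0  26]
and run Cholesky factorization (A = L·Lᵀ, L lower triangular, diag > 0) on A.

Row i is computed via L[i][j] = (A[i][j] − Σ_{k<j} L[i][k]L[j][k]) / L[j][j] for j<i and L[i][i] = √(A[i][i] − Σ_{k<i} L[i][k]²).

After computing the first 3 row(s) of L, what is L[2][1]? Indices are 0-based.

L[2][1] = 3

Step 1: L[0][0] = √(1) = 1.
  L[1][0] = (-3) / L[0][0] = -3.
Step 2: L[1][1] = √(1) = 1.
  L[2][0] = (1) / L[0][0] = 1.
  L[2][1] = (3) / L[1][1] = 3.
Step 3: L[2][2] = √(16) = 4.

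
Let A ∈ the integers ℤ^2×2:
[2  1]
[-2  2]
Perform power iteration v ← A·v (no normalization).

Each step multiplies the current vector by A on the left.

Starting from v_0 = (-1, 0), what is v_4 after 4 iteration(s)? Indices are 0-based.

v_0 = (-1, 0).
v_1 = A·v_0 = (-2, 2).
v_2 = A·v_1 = (-2, 8).
v_3 = A·v_2 = (4, 20).
v_4 = A·v_3 = (28, 32).

v_4 = (28, 32)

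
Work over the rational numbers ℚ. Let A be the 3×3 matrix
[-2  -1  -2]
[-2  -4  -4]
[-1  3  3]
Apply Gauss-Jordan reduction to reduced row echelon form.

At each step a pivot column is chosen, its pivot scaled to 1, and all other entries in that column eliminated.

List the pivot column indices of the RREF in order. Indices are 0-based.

pivot columns: 0, 1, 2

step 1: normalize row 0 (÷-2) = (1, 1/2, 1)
  row 1: subtract -2×row0 = (0, -3, -2)
  row 2: subtract -1×row0 = (0, 7/2, 4)
step 2: normalize row 1 (÷-3) = (0, 1, 2/3)
  row 0: subtract 1/2×row1 = (1, 0, 2/3)
  row 2: subtract 7/2×row1 = (0, 0, 5/3)
step 3: normalize row 2 (÷5/3) = (0, 0, 1)
  row 0: subtract 2/3×row2 = (1, 0, 0)
  row 1: subtract 2/3×row2 = (0, 1, 0)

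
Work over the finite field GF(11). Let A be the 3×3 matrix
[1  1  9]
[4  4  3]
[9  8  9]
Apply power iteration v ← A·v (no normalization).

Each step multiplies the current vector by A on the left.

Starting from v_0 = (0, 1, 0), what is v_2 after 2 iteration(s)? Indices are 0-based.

v_2 = (0, 0, 3)

v_0 = (0, 1, 0).
v_1 = A·v_0 = (1, 4, 8).
v_2 = A·v_1 = (0, 0, 3).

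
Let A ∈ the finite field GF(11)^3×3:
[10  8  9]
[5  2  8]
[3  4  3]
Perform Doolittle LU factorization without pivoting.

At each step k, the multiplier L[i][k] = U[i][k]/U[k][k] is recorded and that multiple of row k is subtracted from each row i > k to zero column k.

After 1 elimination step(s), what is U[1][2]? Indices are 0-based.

U[1][2] = 9

k=0: U[0][0]=10
  eliminate (1,0): mult=6, new row 1: (0, 9, 9); set L[1][0]=6
  eliminate (2,0): mult=8, new row 2: (0, 6, 8); set L[2][0]=8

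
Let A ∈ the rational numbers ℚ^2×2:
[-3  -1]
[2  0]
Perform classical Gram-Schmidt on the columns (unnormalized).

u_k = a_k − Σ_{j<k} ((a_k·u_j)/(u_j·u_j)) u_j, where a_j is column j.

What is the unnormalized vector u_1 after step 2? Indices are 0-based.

Step 1: u_0 = a_0 = (-3, 2).
Step 2: u_1 = a_1 − (3/13)·u_0 = (-4/13, -6/13).

u_1 = (-4/13, -6/13)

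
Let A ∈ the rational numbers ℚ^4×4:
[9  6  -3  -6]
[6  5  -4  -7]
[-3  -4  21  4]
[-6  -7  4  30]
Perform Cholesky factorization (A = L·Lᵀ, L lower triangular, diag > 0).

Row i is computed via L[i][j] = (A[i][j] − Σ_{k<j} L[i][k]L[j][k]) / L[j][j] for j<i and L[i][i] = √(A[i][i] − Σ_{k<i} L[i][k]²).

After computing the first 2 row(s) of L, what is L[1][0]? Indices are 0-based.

Step 1: L[0][0] = √(9) = 3.
  L[1][0] = (6) / L[0][0] = 2.
Step 2: L[1][1] = √(1) = 1.

L[1][0] = 2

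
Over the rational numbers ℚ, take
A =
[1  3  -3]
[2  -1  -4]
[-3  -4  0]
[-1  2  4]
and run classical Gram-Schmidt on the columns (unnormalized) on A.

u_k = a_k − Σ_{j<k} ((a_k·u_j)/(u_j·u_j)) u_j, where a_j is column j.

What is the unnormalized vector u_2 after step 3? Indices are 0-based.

Step 1: u_0 = a_0 = (1, 2, -3, -1).
Step 2: u_1 = a_1 − (11/15)·u_0 = (34/15, -37/15, -9/5, 41/15).
Step 3: u_2 = a_2 − (-1)·u_0 − (30/47)·u_1 = (-162/47, -20/47, -87/47, 59/47).

u_2 = (-162/47, -20/47, -87/47, 59/47)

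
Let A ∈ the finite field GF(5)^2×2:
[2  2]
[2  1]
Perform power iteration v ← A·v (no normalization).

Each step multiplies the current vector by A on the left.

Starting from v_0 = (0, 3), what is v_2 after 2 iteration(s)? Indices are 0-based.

v_0 = (0, 3).
v_1 = A·v_0 = (1, 3).
v_2 = A·v_1 = (3, 0).

v_2 = (3, 0)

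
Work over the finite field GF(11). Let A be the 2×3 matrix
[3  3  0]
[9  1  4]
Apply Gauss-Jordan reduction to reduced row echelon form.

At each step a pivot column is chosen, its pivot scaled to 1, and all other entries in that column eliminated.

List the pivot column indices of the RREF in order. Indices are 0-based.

pivot(0,0)=3: scale R0 → (1, 1, 0)
  clear (1,0): R1 −= (9)R0 → (0, 3, 4)
pivot(1,1)=3: scale R1 → (0, 1, 5)
  clear (0,1): R0 −= (1)R1 → (1, 0, 6)

pivot columns: 0, 1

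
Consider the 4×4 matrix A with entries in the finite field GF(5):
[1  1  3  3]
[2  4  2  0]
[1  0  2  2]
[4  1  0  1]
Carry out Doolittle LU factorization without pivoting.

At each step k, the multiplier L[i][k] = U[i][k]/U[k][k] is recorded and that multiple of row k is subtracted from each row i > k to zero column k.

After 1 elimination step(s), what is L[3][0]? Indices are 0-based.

Step 1: pivot at (0,0) is 1.
  row1 ← row1 − (2)·row0  ⇒  L[1][0]=2, U row1=(0, 2, 1, 4)
  row2 ← row2 − (1)·row0  ⇒  L[2][0]=1, U row2=(0, 4, 4, 4)
  row3 ← row3 − (4)·row0  ⇒  L[3][0]=4, U row3=(0, 2, 3, 4)

L[3][0] = 4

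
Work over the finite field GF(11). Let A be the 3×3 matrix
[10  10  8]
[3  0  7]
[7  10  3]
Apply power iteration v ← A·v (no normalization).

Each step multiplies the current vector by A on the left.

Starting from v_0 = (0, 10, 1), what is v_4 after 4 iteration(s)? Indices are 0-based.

v_4 = (2, 1, 6)

v_0 = (0, 10, 1).
v_1 = A·v_0 = (9, 7, 4).
v_2 = A·v_1 = (5, 0, 2).
v_3 = A·v_2 = (0, 7, 8).
v_4 = A·v_3 = (2, 1, 6).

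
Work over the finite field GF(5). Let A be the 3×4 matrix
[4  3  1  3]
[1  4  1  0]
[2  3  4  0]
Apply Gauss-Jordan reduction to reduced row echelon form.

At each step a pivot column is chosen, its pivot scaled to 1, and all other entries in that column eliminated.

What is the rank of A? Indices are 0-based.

rank = 3

[1] R0 /= 4  ⇒  (1, 2, 4, 2)
     R1 -= 1·R0  ⇒  (0, 2, 2, 3)
     R2 -= 2·R0  ⇒  (0, 4, 1, 1)
[2] R1 /= 2  ⇒  (0, 1, 1, 4)
     R0 -= 2·R1  ⇒  (1, 0, 2, 4)
     R2 -= 4·R1  ⇒  (0, 0, 2, 0)
[3] R2 /= 2  ⇒  (0, 0, 1, 0)
     R0 -= 2·R2  ⇒  (1, 0, 0, 4)
     R1 -= 1·R2  ⇒  (0, 1, 0, 4)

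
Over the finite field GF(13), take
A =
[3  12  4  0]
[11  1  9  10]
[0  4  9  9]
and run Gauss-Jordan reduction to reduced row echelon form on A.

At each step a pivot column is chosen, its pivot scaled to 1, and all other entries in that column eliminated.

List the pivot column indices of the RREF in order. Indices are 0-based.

step 1: normalize row 0 (÷3) = (1, 4, 10, 0)
  row 1: subtract 11×row0 = (0, 9, 3, 10)
step 2: normalize row 1 (÷9) = (0, 1, 9, 4)
  row 0: subtract 4×row1 = (1, 0, 0, 10)
  row 2: subtract 4×row1 = (0, 0, 12, 6)
step 3: normalize row 2 (÷12) = (0, 0, 1, 7)
  row 1: subtract 9×row2 = (0, 1, 0, 6)

pivot columns: 0, 1, 2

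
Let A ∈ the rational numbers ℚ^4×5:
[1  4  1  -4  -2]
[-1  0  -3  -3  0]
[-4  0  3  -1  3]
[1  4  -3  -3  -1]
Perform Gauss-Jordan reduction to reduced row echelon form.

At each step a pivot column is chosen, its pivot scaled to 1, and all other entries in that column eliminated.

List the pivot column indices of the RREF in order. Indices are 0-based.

pivot columns: 0, 1, 2, 3

step 1: normalize row 0 (÷1) = (1, 4, 1, -4, -2)
  row 1: subtract -1×row0 = (0, 4, -2, -7, -2)
  row 2: subtract -4×row0 = (0, 16, 7, -17, -5)
  row 3: subtract 1×row0 = (0, 0, -4, 1, 1)
step 2: normalize row 1 (÷4) = (0, 1, -1/2, -7/4, -1/2)
  row 0: subtract 4×row1 = (1, 0, 3, 3, 0)
  row 2: subtract 16×row1 = (0, 0, 15, 11, 3)
step 3: normalize row 2 (÷15) = (0, 0, 1, 11/15, 1/5)
  row 0: subtract 3×row2 = (1, 0, 0, 4/5, -3/5)
  row 1: subtract -1/2×row2 = (0, 1, 0, -83/60, -2/5)
  row 3: subtract -4×row2 = (0, 0, 0, 59/15, 9/5)
step 4: normalize row 3 (÷59/15) = (0, 0, 0, 1, 27/59)
  row 0: subtract 4/5×row3 = (1, 0, 0, 0, -57/59)
  row 1: subtract -83/60×row3 = (0, 1, 0, 0, 55/236)
  row 2: subtract 11/15×row3 = (0, 0, 1, 0, -8/59)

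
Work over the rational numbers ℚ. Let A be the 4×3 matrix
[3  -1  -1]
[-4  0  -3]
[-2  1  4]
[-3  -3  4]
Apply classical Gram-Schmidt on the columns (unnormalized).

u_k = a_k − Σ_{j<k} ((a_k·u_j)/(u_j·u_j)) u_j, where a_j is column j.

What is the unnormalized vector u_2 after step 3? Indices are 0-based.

Step 1: u_0 = a_0 = (3, -4, -2, -3).
Step 2: u_1 = a_1 − (2/19)·u_0 = (-25/19, 8/19, 23/19, -51/19).
Step 3: u_2 = a_2 − (-11/38)·u_0 − (-37/67)·u_1 = (-115/134, -263/67, 274/67, 221/134).

u_2 = (-115/134, -263/67, 274/67, 221/134)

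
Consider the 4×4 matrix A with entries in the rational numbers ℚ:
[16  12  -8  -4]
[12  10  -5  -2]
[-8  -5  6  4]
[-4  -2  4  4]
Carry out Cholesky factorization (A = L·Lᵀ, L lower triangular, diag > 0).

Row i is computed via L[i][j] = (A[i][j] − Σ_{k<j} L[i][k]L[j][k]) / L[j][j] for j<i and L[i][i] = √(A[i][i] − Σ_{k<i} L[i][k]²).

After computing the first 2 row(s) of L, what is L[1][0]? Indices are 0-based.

L[1][0] = 3

Step 1: L[0][0] = √(16) = 4.
  L[1][0] = (12) / L[0][0] = 3.
Step 2: L[1][1] = √(1) = 1.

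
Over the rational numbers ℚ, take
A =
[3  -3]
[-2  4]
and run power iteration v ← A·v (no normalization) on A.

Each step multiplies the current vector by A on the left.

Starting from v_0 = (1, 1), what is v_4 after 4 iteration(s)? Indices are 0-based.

v_4 = (-258, 260)

v_0 = (1, 1).
v_1 = A·v_0 = (0, 2).
v_2 = A·v_1 = (-6, 8).
v_3 = A·v_2 = (-42, 44).
v_4 = A·v_3 = (-258, 260).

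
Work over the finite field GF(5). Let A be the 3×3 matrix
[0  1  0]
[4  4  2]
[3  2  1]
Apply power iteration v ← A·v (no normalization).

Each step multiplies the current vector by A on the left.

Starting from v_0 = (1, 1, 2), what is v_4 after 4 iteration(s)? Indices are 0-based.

v_0 = (1, 1, 2).
v_1 = A·v_0 = (1, 2, 2).
v_2 = A·v_1 = (2, 1, 4).
v_3 = A·v_2 = (1, 0, 2).
v_4 = A·v_3 = (0, 3, 0).

v_4 = (0, 3, 0)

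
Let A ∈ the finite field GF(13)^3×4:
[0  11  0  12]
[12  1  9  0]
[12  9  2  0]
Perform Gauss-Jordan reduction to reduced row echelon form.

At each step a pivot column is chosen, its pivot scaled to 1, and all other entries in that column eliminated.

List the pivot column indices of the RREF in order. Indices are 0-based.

pivot(0,0): swap R0↔R1
pivot(0,0)=12: scale R0 → (1, 12, 4, 0)
  clear (2,0): R2 −= (12)R0 → (0, 8, 6, 0)
pivot(1,1)=11: scale R1 → (0, 1, 0, 7)
  clear (0,1): R0 −= (12)R1 → (1, 0, 4, 7)
  clear (2,1): R2 −= (8)R1 → (0, 0, 6, 9)
pivot(2,2)=6: scale R2 → (0, 0, 1, 8)
  clear (0,2): R0 −= (4)R2 → (1, 0, 0, 1)

pivot columns: 0, 1, 2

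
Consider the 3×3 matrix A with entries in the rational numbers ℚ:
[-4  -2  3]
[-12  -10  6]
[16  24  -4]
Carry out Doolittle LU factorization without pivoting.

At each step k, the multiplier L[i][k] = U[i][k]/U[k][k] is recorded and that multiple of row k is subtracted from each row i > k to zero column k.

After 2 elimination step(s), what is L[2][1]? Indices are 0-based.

L[2][1] = -4

Step 1: pivot at (0,0) is -4.
  row1 ← row1 − (3)·row0  ⇒  L[1][0]=3, U row1=(0, -4, -3)
  row2 ← row2 − (-4)·row0  ⇒  L[2][0]=-4, U row2=(0, 16, 8)
Step 2: pivot at (1,1) is -4.
  row2 ← row2 − (-4)·row1  ⇒  L[2][1]=-4, U row2=(0, 0, -4)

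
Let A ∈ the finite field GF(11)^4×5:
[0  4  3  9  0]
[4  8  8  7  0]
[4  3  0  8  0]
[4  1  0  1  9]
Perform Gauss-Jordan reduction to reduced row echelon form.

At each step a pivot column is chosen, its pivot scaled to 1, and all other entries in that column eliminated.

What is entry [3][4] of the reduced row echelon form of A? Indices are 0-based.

M[3][4] = 6

step 1: exchange rows 0,1
step 1: normalize row 0 (÷4) = (1, 2, 2, 10, 0)
  row 2: subtract 4×row0 = (0, 6, 3, 1, 0)
  row 3: subtract 4×row0 = (0, 4, 3, 5, 9)
step 2: normalize row 1 (÷4) = (0, 1, 9, 5, 0)
  row 0: subtract 2×row1 = (1, 0, 6, 0, 0)
  row 2: subtract 6×row1 = (0, 0, 4, 4, 0)
  row 3: subtract 4×row1 = (0, 0, 0, 7, 9)
step 3: normalize row 2 (÷4) = (0, 0, 1, 1, 0)
  row 0: subtract 6×row2 = (1, 0, 0, 5, 0)
  row 1: subtract 9×row2 = (0, 1, 0, 7, 0)
step 4: normalize row 3 (÷7) = (0, 0, 0, 1, 6)
  row 0: subtract 5×row3 = (1, 0, 0, 0, 3)
  row 1: subtract 7×row3 = (0, 1, 0, 0, 2)
  row 2: subtract 1×row3 = (0, 0, 1, 0, 5)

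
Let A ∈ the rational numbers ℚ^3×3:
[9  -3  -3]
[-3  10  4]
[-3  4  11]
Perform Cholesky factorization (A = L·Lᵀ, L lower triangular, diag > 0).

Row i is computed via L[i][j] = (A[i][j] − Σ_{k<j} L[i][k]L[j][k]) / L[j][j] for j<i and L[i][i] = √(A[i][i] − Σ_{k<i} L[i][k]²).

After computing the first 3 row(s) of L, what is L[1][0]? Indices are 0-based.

Step 1: L[0][0] = √(9) = 3.
  L[1][0] = (-3) / L[0][0] = -1.
Step 2: L[1][1] = √(9) = 3.
  L[2][0] = (-3) / L[0][0] = -1.
  L[2][1] = (3) / L[1][1] = 1.
Step 3: L[2][2] = √(9) = 3.

L[1][0] = -1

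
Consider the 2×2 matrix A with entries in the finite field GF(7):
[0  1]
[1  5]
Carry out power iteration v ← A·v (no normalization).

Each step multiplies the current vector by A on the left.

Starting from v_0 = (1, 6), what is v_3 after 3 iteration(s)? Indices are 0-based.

v_3 = (0, 3)

v_0 = (1, 6).
v_1 = A·v_0 = (6, 3).
v_2 = A·v_1 = (3, 0).
v_3 = A·v_2 = (0, 3).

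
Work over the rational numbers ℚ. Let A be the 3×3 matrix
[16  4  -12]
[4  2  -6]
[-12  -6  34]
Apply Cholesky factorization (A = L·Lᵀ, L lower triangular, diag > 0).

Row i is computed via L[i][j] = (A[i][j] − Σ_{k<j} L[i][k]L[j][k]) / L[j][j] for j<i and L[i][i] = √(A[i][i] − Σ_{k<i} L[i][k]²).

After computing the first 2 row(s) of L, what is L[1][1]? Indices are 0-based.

L[1][1] = 1

Step 1: L[0][0] = √(16) = 4.
  L[1][0] = (4) / L[0][0] = 1.
Step 2: L[1][1] = √(1) = 1.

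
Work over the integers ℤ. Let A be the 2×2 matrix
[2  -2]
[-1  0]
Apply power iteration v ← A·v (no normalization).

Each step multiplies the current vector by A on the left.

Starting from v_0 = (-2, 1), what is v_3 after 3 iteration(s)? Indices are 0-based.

v_0 = (-2, 1).
v_1 = A·v_0 = (-6, 2).
v_2 = A·v_1 = (-16, 6).
v_3 = A·v_2 = (-44, 16).

v_3 = (-44, 16)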